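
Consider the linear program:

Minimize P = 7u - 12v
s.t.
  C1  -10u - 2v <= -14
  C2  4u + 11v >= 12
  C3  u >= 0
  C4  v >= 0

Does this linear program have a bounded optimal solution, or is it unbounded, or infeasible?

unbounded

From the feasible point (65/51, 32/51), moving in the direction (0, 1) keeps every constraint satisfied while P decreases without bound.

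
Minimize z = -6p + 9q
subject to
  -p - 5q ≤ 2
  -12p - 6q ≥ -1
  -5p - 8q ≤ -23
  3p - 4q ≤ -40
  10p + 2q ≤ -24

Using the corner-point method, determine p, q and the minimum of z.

p = -57/11, q = 269/44, minimum z = 3789/44

Vertices and z = -6p + 9q:
  (-73/18, 149/18) → z = 593/6
  (-57/11, 269/44) → z = 3789/44
  (-88/23, 164/23) → z = 2004/23
The feasible region is unbounded (it extends along (-8, 5), (-1, 2)), but z strictly increases along every unbounded feasible direction, so there is no improving ray and the minimum is attained at a vertex.

At the optimal vertex, -5p - 8q = -23 and 3p - 4q = -40.
Solving simultaneously gives p = -57/11, q = 269/44.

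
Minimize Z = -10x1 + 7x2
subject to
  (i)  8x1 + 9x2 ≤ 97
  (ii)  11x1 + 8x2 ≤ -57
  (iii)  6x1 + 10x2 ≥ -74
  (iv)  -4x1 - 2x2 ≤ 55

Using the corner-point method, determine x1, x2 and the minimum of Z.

The binding constraints are 11x1 + 8x2 = -57 and 6x1 + 10x2 = -74.
Solving simultaneously gives x1 = 11/31, x2 = -236/31.

x1 = 11/31, x2 = -236/31, minimum Z = -1762/31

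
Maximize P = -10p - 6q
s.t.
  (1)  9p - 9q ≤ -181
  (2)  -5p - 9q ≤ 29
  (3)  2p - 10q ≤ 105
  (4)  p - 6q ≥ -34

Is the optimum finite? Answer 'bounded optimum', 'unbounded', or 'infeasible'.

infeasible

The boundaries 9p - 9q = -181 and -5p - 9q = 29 meet at (-15, 46/9), but that point violates p - 6q ≥ -34. Every candidate vertex is excluded by some other constraint, so the feasible region is empty.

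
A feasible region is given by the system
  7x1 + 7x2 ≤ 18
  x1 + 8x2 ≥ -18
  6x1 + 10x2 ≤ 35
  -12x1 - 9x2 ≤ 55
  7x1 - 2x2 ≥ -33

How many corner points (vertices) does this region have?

Of the 10 pairwise boundary intersections, those satisfying every inequality are:
  (270/49, -144/49)
  (-65/28, 137/28)
  (-278/87, -161/87)
  (-130/41, 443/82)
  (-407/87, 11/87)

5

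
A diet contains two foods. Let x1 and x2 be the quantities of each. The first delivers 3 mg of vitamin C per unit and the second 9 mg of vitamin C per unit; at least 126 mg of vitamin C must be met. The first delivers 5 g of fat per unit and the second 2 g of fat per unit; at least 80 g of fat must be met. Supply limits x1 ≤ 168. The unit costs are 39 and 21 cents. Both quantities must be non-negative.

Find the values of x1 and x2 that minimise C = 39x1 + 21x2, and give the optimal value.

Extreme points and C = 39x1 + 21x2:
  (0, 40) → C = 840
  (42, 0) → C = 1638
  (168, 0) → C = 6552
  (12, 10) → C = 678
The feasible region is unbounded (it extends along (0, 1)), but C strictly increases along every unbounded feasible direction, so there is no improving ray and the minimum is attained at a vertex.

x1 = 12, x2 = 10, minimum C = 678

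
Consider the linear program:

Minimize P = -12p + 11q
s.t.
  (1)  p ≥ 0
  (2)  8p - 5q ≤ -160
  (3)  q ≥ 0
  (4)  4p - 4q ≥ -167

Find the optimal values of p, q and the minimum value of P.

Corner points and P = -12p + 11q:
  (0, 32) → P = 352
  (0, 167/4) → P = 1837/4
  (65/4, 58) → P = 443

The optimum lies where p = 0 and 8p - 5q = -160.
Solving simultaneously gives p = 0, q = 32.

p = 0, q = 32, minimum P = 352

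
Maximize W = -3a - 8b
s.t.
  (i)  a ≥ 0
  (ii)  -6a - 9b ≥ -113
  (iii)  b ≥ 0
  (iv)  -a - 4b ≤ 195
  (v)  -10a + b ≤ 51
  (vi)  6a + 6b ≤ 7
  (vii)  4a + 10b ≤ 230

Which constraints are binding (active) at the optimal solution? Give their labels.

Extreme points and W = -3a - 8b:
  (0, 0) → W = 0
  (0, 7/6) → W = -28/3
  (7/6, 0) → W = -7/2

The maximum is at (0, 0). Substituting into each constraint, equality holds for (i) and (iii); the remaining constraints have slack.

(i) and (iii)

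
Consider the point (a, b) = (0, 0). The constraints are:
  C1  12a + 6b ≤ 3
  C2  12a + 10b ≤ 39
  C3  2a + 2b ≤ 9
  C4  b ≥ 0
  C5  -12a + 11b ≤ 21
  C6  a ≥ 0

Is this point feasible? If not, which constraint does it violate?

feasible

C1: 0 ≤ 3 ✓
C2: 0 ≤ 39 ✓
C3: 0 ≤ 9 ✓
C4: 0 ≥ 0 ✓
C5: 0 ≤ 21 ✓
C6: 0 ≥ 0 ✓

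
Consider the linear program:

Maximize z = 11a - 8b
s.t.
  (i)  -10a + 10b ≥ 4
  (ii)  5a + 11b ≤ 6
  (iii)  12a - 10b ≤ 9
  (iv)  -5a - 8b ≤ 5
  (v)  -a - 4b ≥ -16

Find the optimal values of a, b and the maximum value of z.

Feasible corners and z = 11a - 8b:
  (1/10, 1/2) → z = -29/10
  (-41/65, -3/13) → z = -331/65
  (-103/15, 11/3) → z = -1573/15

a = 1/10, b = 1/2, maximum z = -29/10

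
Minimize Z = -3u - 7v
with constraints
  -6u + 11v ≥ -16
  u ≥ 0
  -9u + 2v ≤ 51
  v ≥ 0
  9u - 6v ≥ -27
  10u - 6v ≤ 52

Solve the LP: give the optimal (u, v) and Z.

u = 79, v = 123, minimum Z = -1098

Corner points and Z = -3u - 7v:
  (8/3, 0) → Z = -8
  (238/37, 76/37) → Z = -1246/37
  (0, 0) → Z = 0
  (0, 9/2) → Z = -63/2
  (79, 123) → Z = -1098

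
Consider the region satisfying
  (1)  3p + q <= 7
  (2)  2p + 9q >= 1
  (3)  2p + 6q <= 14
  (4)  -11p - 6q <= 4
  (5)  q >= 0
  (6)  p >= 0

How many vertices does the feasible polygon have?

5

Pairwise boundary intersections that survive every other constraint:
  (7/4, 7/4)
  (7/3, 0)
  (1/2, 0)
  (0, 1/9)
  (0, 7/3)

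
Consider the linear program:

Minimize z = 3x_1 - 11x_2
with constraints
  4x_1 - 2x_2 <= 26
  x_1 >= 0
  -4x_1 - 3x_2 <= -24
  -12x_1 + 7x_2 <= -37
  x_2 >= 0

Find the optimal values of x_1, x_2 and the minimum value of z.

Extreme points and z = 3x_1 - 11x_2:
  (27, 41) → z = -370
  (13/2, 0) → z = 39/2
  (279/64, 35/16) → z = -703/64
  (6, 0) → z = 18

At the optimal vertex, 4x_1 - 2x_2 = 26 and -12x_1 + 7x_2 = -37.
Solving simultaneously gives x_1 = 27, x_2 = 41.

x_1 = 27, x_2 = 41, minimum z = -370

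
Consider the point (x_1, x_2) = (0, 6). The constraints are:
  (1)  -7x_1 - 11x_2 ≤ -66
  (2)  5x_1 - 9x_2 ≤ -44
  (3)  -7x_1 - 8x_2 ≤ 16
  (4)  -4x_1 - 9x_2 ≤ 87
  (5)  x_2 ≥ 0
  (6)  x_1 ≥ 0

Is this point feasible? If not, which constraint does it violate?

(1): -66 ≤ -66 ✓
(2): -54 ≤ -44 ✓
(3): -48 ≤ 16 ✓
(4): -54 ≤ 87 ✓
(5): 6 ≥ 0 ✓
(6): 0 ≥ 0 ✓

feasible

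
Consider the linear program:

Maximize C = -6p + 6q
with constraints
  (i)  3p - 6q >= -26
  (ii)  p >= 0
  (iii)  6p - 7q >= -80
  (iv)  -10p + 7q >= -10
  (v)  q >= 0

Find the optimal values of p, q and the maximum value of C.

Feasible corners and C = -6p + 6q:
  (0, 13/3) → C = 26
  (242/39, 290/39) → C = 96/13
  (0, 0) → C = 0
  (1, 0) → C = -6

At the optimal vertex, 3p - 6q = -26 and p = 0.
Solving simultaneously gives p = 0, q = 13/3.

p = 0, q = 13/3, maximum C = 26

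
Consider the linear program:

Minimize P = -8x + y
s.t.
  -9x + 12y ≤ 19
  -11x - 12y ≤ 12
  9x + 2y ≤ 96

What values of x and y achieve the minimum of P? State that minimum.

x = 588/43, y = -582/43, minimum P = -5286/43

Vertices and P = -8x + y:
  (-31/20, 101/240) → P = 3077/240
  (557/63, 115/14) → P = -7877/126
  (588/43, -582/43) → P = -5286/43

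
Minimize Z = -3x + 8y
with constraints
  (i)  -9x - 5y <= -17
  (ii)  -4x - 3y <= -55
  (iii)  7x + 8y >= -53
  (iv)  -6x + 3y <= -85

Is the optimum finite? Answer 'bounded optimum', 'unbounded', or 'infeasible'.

unbounded

From the feasible point (599/11, -597/11), moving in the direction (8, -7) keeps every constraint satisfied while Z decreases without bound.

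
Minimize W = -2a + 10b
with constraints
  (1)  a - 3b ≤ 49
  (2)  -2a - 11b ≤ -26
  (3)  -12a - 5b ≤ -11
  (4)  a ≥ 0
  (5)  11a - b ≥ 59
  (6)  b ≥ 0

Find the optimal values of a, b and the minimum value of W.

a = 49, b = 0, minimum W = -98

Corner points and W = -2a + 10b:
  (49, 0) → W = -98
  (225/41, 56/41) → W = 110/41
  (13, 0) → W = -26
The feasible region is unbounded (it extends along (3, 1), (1, 11)), but W strictly increases along every unbounded feasible direction, so there is no improving ray and the minimum is attained at a vertex.

The optimum lies where a - 3b = 49 and b = 0.
Solving simultaneously gives a = 49, b = 0.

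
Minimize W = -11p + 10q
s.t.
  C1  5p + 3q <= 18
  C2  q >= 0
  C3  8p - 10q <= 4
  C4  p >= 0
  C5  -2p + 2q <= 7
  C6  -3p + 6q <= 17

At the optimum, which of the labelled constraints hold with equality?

Extreme points and W = -11p + 10q:
  (96/37, 62/37) → W = -436/37
  (19/13, 139/39) → W = 763/39
  (1/2, 0) → W = -11/2
  (0, 0) → W = 0
  (0, 17/6) → W = 85/3

The minimum is at (96/37, 62/37). Substituting into each constraint, equality holds for C1 and C3; the remaining constraints have slack.

C1 and C3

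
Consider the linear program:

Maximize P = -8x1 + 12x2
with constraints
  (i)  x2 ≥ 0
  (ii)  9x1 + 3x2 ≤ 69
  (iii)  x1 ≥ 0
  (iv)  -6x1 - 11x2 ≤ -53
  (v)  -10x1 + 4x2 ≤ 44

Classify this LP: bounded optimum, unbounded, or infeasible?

bounded optimum

Extreme points and P = -8x1 + 12x2:
  (200/27, 7/9) → P = -1348/27
  (24/11, 181/11) → P = 180
  (0, 53/11) → P = 636/11
  (0, 11) → P = 132
The feasible region has finitely many vertices and no improving ray; the maximum is 180 at (24/11, 181/11).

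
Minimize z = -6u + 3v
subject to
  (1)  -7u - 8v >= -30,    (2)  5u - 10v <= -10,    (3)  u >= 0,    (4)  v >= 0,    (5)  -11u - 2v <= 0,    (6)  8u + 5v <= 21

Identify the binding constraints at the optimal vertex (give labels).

Extreme points and z = -6u + 3v:
  (0, 15/4) → z = 45/4
  (18/29, 93/29) → z = 171/29
  (0, 1) → z = 3
  (32/21, 37/21) → z = -27/7

The minimum is at (32/21, 37/21). Substituting into each constraint, equality holds for (2) and (6); the remaining constraints have slack.

(2) and (6)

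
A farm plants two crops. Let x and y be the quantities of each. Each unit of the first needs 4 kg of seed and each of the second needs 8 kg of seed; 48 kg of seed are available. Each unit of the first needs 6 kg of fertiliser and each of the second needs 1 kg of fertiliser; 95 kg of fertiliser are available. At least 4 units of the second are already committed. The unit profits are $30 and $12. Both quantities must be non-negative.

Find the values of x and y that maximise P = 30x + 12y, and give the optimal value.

Feasible corners and P = 30x + 12y:
  (0, 6) → P = 72
  (0, 4) → P = 48
  (4, 4) → P = 168

x = 4, y = 4, maximum P = 168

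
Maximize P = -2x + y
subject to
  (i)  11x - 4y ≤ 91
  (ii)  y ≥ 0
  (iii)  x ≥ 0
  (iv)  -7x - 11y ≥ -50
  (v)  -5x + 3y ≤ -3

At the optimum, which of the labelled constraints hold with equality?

(ii) and (v)

Extreme points and P = -2x + y:
  (50/7, 0) → P = -100/7
  (3/5, 0) → P = -6/5
  (183/76, 229/76) → P = -137/76

The maximum is at (3/5, 0). Substituting into each constraint, equality holds for (ii) and (v); the remaining constraints have slack.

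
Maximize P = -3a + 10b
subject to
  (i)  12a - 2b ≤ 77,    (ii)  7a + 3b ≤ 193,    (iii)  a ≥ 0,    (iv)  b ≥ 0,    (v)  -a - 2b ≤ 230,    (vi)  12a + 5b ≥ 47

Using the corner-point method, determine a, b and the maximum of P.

Corner points and P = -3a + 10b:
  (617/50, 1777/50) → P = 15919/50
  (77/12, 0) → P = -77/4
  (0, 193/3) → P = 1930/3
  (0, 47/5) → P = 94
  (47/12, 0) → P = -47/4

a = 0, b = 193/3, maximum P = 1930/3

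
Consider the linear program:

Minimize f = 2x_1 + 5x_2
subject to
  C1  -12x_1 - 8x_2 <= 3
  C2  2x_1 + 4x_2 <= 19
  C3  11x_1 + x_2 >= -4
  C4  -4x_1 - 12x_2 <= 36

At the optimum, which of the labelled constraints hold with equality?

Corner points and f = 2x_1 + 5x_2:
  (-29/76, 15/76) → f = 17/76
  (9/4, -15/4) → f = -57/4
  (-5/6, 31/6) → f = 145/6
  (93/2, -37/2) → f = 1/2

The minimum is at (9/4, -15/4). Substituting into each constraint, equality holds for C1 and C4; the remaining constraints have slack.

C1 and C4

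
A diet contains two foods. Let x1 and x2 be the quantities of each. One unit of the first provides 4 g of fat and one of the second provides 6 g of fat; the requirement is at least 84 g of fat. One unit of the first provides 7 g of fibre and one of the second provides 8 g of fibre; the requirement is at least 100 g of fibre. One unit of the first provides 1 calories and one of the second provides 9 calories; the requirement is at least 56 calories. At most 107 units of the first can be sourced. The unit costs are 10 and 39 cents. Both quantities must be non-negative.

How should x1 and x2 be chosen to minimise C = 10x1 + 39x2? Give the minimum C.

x1 = 14, x2 = 14/3, minimum C = 322

Extreme points and C = 10x1 + 39x2:
  (0, 14) → C = 546
  (56, 0) → C = 560
  (107, 0) → C = 1070
  (14, 14/3) → C = 322
The feasible region is unbounded (it extends along (0, 1)), but C strictly increases along every unbounded feasible direction, so there is no improving ray and the minimum is attained at a vertex.

At the optimal vertex, 4x1 + 6x2 = 84 and x1 + 9x2 = 56.
Solving simultaneously gives x1 = 14, x2 = 14/3.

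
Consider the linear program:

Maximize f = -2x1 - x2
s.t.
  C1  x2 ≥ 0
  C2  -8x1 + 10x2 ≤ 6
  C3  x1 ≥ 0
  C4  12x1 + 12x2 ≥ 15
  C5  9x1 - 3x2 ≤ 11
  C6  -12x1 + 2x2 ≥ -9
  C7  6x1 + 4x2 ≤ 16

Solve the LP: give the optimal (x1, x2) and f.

x1 = 13/36, x2 = 8/9, maximum f = -29/18

Feasible corners and f = -2x1 - x2:
  (13/36, 8/9) → f = -29/18
  (51/52, 18/13) → f = -87/26
  (23/28, 3/7) → f = -29/14

The optimum lies where -8x1 + 10x2 = 6 and 12x1 + 12x2 = 15.
Solving simultaneously gives x1 = 13/36, x2 = 8/9.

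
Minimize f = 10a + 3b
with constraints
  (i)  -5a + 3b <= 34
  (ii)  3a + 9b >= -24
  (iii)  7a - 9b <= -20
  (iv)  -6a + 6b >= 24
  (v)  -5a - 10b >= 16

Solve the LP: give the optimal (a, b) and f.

Vertices and f = 10a + 3b:
  (-7, -1/3) → f = -71
  (-388/65, 18/13) → f = -722/13
  (-5, -1) → f = -53
  (-56/15, 4/15) → f = -548/15

a = -7, b = -1/3, minimum f = -71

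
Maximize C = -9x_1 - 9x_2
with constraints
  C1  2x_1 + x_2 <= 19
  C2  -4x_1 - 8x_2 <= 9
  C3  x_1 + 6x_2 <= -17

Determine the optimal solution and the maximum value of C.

Vertices and C = -9x_1 - 9x_2:
  (161/12, -47/6) → C = -201/4
  (131/11, -53/11) → C = -702/11
  (41/8, -59/16) → C = -207/16

x_1 = 41/8, x_2 = -59/16, maximum C = -207/16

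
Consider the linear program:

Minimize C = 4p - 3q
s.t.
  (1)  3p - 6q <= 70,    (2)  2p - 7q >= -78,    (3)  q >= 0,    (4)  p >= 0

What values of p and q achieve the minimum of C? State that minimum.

p = 0, q = 78/7, minimum C = -234/7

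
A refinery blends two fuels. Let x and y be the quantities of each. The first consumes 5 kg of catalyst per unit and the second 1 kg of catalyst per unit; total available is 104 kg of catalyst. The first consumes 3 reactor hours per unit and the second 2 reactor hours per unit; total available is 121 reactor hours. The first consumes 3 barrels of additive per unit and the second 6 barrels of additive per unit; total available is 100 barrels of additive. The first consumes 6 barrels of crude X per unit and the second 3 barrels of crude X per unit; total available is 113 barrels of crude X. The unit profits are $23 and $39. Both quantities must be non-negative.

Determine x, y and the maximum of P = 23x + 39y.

x = 14, y = 29/3, maximum P = 699

Feasible corners and P = 23x + 39y:
  (0, 0) → P = 0
  (0, 50/3) → P = 650
  (113/6, 0) → P = 2599/6
  (14, 29/3) → P = 699

The binding constraints are 3x + 6y = 100 and 6x + 3y = 113.
Solving simultaneously gives x = 14, y = 29/3.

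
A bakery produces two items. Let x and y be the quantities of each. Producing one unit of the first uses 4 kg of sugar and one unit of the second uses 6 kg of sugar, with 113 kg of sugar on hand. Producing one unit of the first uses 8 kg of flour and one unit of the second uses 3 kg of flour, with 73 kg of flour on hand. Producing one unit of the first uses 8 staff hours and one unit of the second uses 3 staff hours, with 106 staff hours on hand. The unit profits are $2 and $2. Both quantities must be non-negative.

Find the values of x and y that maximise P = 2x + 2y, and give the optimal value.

x = 11/4, y = 17, maximum P = 79/2

At the optimal vertex, 4x + 6y = 113 and 8x + 3y = 73.
Solving simultaneously gives x = 11/4, y = 17.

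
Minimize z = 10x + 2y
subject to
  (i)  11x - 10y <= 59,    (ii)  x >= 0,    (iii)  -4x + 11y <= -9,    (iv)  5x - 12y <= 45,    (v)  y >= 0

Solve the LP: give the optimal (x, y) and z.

Feasible corners and z = 10x + 2y:
  (559/81, 137/81) → z = 5864/81
  (59/11, 0) → z = 590/11
  (9/4, 0) → z = 45/2

x = 9/4, y = 0, minimum z = 45/2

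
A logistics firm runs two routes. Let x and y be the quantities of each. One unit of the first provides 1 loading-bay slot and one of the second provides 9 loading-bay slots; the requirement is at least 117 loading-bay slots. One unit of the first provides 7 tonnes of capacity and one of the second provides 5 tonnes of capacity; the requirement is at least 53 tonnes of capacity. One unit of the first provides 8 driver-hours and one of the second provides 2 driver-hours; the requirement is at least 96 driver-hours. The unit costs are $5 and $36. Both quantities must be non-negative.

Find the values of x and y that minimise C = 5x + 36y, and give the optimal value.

x = 9, y = 12, minimum C = 477

Feasible corners and C = 5x + 36y:
  (0, 48) → C = 1728
  (117, 0) → C = 585
  (9, 12) → C = 477
The feasible region is unbounded (it extends along (0, 1), (1, 0)), but C strictly increases along every unbounded feasible direction, so there is no improving ray and the minimum is attained at a vertex.

The binding constraints are x + 9y = 117 and 8x + 2y = 96.
Solving simultaneously gives x = 9, y = 12.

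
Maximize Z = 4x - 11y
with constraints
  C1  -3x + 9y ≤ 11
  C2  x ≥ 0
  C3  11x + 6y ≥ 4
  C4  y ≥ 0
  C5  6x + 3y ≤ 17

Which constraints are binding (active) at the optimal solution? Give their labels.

C4 and C5

Extreme points and Z = 4x - 11y:
  (0, 11/9) → Z = -121/9
  (40/21, 13/7) → Z = -269/21
  (0, 2/3) → Z = -22/3
  (4/11, 0) → Z = 16/11
  (17/6, 0) → Z = 34/3

The maximum is at (17/6, 0). Substituting into each constraint, equality holds for C4 and C5; the remaining constraints have slack.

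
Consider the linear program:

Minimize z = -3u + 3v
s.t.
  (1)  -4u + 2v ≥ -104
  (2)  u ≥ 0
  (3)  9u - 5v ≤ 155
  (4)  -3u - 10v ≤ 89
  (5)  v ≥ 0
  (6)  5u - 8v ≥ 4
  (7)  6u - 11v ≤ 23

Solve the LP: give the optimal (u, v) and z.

Vertices and z = -3u + 3v:
  (1220/47, 739/47) → z = -1443/47
  (530/23, 241/23) → z = -867/23
  (4/5, 0) → z = -12/5
  (23/6, 0) → z = -23/2

u = 530/23, v = 241/23, minimum z = -867/23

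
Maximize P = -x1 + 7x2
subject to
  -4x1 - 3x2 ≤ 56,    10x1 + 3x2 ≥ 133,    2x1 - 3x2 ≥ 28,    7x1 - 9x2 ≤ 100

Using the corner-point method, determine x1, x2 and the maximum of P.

Corner points and P = -x1 + 7x2:
  (161/12, -7/18) → P = -581/36
  (499/37, -23/37) → P = -660/37
  (16, 4/3) → P = -20/3

At the optimal vertex, 2x1 - 3x2 = 28 and 7x1 - 9x2 = 100.
Solving simultaneously gives x1 = 16, x2 = 4/3.

x1 = 16, x2 = 4/3, maximum P = -20/3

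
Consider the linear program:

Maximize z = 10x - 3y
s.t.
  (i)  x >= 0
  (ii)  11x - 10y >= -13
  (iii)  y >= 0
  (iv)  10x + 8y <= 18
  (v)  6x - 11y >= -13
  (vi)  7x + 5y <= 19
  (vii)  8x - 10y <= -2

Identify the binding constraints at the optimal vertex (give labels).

(iv) and (vii)

Vertices and z = 10x - 3y:
  (0, 13/11) → z = -39/11
  (0, 1/5) → z = -3/5
  (47/79, 119/79) → z = 113/79
  (1, 1) → z = 7

The maximum is at (1, 1). Substituting into each constraint, equality holds for (iv) and (vii); the remaining constraints have slack.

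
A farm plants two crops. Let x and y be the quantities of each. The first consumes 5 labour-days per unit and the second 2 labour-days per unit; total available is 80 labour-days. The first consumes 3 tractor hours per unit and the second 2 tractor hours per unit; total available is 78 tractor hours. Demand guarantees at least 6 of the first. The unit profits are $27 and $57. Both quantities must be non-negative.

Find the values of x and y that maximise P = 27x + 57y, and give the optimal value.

Vertices and P = 27x + 57y:
  (16, 0) → P = 432
  (6, 0) → P = 162
  (6, 25) → P = 1587

x = 6, y = 25, maximum P = 1587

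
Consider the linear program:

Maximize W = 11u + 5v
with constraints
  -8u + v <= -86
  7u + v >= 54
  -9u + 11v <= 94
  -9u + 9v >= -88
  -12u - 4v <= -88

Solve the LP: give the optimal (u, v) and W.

Extreme points and W = 11u + 5v:
  (1040/79, 1526/79) → W = 19070/79
  (98/9, 10/9) → W = 376/3
  (907/9, 91) → W = 14072/9

The binding constraints are -9u + 11v = 94 and -9u + 9v = -88.
Solving simultaneously gives u = 907/9, v = 91.

u = 907/9, v = 91, maximum W = 14072/9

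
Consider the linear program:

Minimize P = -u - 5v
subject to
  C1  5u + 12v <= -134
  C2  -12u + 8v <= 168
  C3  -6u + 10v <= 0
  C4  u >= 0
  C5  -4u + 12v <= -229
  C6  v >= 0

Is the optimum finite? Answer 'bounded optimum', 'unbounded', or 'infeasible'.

The boundaries 5u + 12v = -134 and -4u + 12v = -229 meet at (95/9, -1681/108), but that point violates v ≥ 0. Every candidate vertex is excluded by some other constraint, so the feasible region is empty.

infeasible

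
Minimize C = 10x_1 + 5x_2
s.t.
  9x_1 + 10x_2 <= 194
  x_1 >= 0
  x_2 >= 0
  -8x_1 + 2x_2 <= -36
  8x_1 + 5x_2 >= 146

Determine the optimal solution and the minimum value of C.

Corner points and C = 10x_1 + 5x_2:
  (194/9, 0) → C = 1940/9
  (14, 34/5) → C = 174
  (73/4, 0) → C = 365/2

x_1 = 14, x_2 = 34/5, minimum C = 174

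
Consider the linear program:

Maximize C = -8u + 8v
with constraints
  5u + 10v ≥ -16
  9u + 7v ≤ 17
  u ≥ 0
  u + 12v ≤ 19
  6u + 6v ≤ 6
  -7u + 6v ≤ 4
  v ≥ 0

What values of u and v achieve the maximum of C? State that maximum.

u = 2/13, v = 11/13, maximum C = 72/13

Feasible corners and C = -8u + 8v:
  (0, 2/3) → C = 16/3
  (0, 0) → C = 0
  (2/13, 11/13) → C = 72/13
  (1, 0) → C = -8

The optimum lies where 6u + 6v = 6 and -7u + 6v = 4.
Solving simultaneously gives u = 2/13, v = 11/13.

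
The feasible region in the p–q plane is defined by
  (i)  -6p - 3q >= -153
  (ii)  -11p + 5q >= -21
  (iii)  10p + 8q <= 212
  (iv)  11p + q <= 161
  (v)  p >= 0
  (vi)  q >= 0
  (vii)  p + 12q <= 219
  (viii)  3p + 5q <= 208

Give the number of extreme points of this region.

Intersecting each pair of boundary lines and keeping only the points that satisfy every inequality leaves:
  (614/69, 1061/69)
  (21/11, 0)
  (99/14, 989/56)
  (0, 0)
  (0, 73/4)

5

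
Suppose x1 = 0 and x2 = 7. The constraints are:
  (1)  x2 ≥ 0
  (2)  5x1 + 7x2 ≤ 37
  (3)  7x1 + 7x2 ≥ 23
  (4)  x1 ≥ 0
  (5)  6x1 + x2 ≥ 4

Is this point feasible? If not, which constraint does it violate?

Constraint (2): 5x1 + 7x2 = 49, which is not ≤ 37. All other constraints are satisfied.

not feasible — violates (2)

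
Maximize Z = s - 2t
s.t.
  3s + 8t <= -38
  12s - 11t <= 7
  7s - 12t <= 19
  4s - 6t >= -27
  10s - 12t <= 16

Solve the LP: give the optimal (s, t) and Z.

s = -73, t = -265/6, maximum Z = 46/3

Extreme points and Z = s - 2t:
  (-76/23, -323/92) → Z = 171/46
  (-222/25, -71/50) → Z = -151/25
  (-73, -265/6) → Z = 46/3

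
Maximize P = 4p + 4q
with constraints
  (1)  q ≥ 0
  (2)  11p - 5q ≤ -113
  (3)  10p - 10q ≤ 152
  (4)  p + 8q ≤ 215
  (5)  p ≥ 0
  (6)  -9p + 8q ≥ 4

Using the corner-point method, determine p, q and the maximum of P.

Feasible corners and P = 4p + 4q:
  (57/31, 826/31) → P = 3532/31
  (0, 113/5) → P = 452/5
  (0, 215/8) → P = 215/2

p = 57/31, q = 826/31, maximum P = 3532/31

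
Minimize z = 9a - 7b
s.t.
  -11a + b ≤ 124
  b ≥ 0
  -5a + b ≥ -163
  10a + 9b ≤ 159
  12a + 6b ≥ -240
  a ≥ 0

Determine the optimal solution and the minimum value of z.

Feasible corners and z = 9a - 7b:
  (159/10, 0) → z = 1431/10
  (0, 0) → z = 0
  (0, 53/3) → z = -371/3

a = 0, b = 53/3, minimum z = -371/3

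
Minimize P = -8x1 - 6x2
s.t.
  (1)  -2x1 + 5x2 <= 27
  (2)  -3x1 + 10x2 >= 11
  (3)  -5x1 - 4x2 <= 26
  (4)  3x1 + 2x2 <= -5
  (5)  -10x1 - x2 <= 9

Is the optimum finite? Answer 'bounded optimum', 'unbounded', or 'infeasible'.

infeasible

The boundaries -2x1 + 5x2 = 27 and -5x1 - 4x2 = 26 meet at (-238/33, 83/33), but that point violates -10x1 - x2 ≤ 9. Every candidate vertex is excluded by some other constraint, so the feasible region is empty.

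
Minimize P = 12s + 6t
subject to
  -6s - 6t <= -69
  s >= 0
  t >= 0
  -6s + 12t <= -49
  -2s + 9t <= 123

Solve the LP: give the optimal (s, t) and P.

Feasible corners and P = 12s + 6t:
  (23/2, 0) → P = 138
  (187/18, 10/9) → P = 394/3
  (639/10, 418/15) → P = 934
The feasible region is unbounded (it extends along (9, 2), (1, 0)), but P strictly increases along every unbounded feasible direction, so there is no improving ray and the minimum is attained at a vertex.

s = 187/18, t = 10/9, minimum P = 394/3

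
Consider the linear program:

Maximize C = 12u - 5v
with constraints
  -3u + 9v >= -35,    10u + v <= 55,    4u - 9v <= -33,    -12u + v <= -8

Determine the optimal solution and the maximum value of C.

u = 231/47, v = 275/47, maximum C = 1397/47

Feasible corners and C = 12u - 5v:
  (231/47, 275/47) → C = 1397/47
  (63/22, 290/11) → C = -1072/11
  (105/104, 107/26) → C = -110/13

At the optimal vertex, 10u + v = 55 and 4u - 9v = -33.
Solving simultaneously gives u = 231/47, v = 275/47.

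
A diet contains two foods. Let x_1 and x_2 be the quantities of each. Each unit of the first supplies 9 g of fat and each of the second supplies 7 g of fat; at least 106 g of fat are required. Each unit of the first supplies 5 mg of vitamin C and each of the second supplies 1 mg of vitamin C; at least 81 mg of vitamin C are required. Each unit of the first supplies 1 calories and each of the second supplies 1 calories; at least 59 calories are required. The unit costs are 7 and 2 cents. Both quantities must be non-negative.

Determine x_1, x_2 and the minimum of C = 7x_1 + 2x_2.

x_1 = 11/2, x_2 = 107/2, minimum C = 291/2

Corner points and C = 7x_1 + 2x_2:
  (0, 81) → C = 162
  (59, 0) → C = 413
  (11/2, 107/2) → C = 291/2
The feasible region is unbounded (it extends along (0, 1), (1, 0)), but C strictly increases along every unbounded feasible direction, so there is no improving ray and the minimum is attained at a vertex.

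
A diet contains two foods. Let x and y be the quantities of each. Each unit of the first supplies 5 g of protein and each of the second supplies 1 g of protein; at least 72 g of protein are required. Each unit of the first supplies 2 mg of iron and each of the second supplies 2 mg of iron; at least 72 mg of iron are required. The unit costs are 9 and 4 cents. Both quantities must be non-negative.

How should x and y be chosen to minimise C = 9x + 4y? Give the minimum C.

Corner points and C = 9x + 4y:
  (0, 72) → C = 288
  (36, 0) → C = 324
  (9, 27) → C = 189
The feasible region is unbounded (it extends along (0, 1), (1, 0)), but C strictly increases along every unbounded feasible direction, so there is no improving ray and the minimum is attained at a vertex.

x = 9, y = 27, minimum C = 189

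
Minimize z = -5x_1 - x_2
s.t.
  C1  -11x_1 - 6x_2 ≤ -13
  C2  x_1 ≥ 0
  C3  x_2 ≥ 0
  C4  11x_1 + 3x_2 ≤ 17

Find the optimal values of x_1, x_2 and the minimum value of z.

Vertices and z = -5x_1 - x_2:
  (0, 13/6) → z = -13/6
  (13/11, 0) → z = -65/11
  (0, 17/3) → z = -17/3
  (17/11, 0) → z = -85/11

x_1 = 17/11, x_2 = 0, minimum z = -85/11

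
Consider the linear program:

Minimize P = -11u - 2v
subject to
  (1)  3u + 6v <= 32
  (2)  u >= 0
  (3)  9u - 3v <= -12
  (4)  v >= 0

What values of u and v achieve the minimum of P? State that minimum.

Corner points and P = -11u - 2v:
  (0, 16/3) → P = -32/3
  (8/21, 36/7) → P = -304/21
  (0, 4) → P = -8

u = 8/21, v = 36/7, minimum P = -304/21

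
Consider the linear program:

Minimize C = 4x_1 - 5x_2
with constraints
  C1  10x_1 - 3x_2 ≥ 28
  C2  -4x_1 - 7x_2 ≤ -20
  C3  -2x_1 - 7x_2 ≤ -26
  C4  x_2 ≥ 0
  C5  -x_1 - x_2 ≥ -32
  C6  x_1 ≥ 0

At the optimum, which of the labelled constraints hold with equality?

C1 and C5

Corner points and C = 4x_1 - 5x_2:
  (137/38, 51/19) → C = 1
  (124/13, 292/13) → C = -964/13
  (13, 0) → C = 52
  (32, 0) → C = 128

The minimum is at (124/13, 292/13). Substituting into each constraint, equality holds for C1 and C5; the remaining constraints have slack.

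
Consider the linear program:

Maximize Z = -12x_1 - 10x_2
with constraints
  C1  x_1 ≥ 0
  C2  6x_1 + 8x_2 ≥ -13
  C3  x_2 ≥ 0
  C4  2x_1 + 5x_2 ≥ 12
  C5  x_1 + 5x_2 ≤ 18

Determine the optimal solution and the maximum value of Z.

Vertices and Z = -12x_1 - 10x_2:
  (0, 12/5) → Z = -24
  (0, 18/5) → Z = -36
  (6, 0) → Z = -72
  (18, 0) → Z = -216

The binding constraints are x_1 = 0 and 2x_1 + 5x_2 = 12.
Solving simultaneously gives x_1 = 0, x_2 = 12/5.

x_1 = 0, x_2 = 12/5, maximum Z = -24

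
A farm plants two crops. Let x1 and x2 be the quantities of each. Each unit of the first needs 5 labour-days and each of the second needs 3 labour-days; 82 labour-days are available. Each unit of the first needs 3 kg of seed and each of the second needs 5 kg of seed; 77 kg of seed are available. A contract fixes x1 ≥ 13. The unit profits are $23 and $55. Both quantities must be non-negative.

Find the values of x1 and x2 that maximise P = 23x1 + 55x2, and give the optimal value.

x1 = 13, x2 = 17/3, maximum P = 1832/3

Vertices and P = 23x1 + 55x2:
  (82/5, 0) → P = 1886/5
  (13, 0) → P = 299
  (13, 17/3) → P = 1832/3

The binding constraints are 5x1 + 3x2 = 82 and x1 = 13.
Solving simultaneously gives x1 = 13, x2 = 17/3.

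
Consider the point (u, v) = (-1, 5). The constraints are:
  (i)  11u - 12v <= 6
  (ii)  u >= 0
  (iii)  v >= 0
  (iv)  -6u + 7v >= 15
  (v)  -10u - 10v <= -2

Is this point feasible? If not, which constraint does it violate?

Constraint (ii): u = -1, which is not ≥ 0. All other constraints are satisfied.

not feasible — violates (ii)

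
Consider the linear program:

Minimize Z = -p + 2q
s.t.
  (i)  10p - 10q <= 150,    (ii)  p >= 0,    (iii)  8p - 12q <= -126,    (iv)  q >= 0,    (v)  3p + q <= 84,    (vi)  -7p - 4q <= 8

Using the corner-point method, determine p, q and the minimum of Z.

Vertices and Z = -p + 2q:
  (0, 21/2) → Z = 21
  (0, 84) → Z = 168
  (441/22, 525/22) → Z = 609/22

The binding constraints are p = 0 and 8p - 12q = -126.
Solving simultaneously gives p = 0, q = 21/2.

p = 0, q = 21/2, minimum Z = 21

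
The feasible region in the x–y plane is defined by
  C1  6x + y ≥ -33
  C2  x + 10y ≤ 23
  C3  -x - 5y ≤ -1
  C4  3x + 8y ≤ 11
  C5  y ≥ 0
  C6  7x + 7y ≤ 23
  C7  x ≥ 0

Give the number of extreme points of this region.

Of the 21 pairwise boundary intersections, those satisfying every inequality are:
  (1, 0)
  (0, 1/5)
  (107/35, 8/35)
  (0, 11/8)
  (23/7, 0)

5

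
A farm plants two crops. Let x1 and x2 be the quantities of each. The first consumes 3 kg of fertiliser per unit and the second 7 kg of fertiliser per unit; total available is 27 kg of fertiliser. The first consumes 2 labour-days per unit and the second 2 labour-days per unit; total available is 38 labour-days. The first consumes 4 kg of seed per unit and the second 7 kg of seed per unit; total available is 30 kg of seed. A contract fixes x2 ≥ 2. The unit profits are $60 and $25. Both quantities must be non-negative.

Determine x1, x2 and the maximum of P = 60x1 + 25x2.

x1 = 4, x2 = 2, maximum P = 290

Extreme points and P = 60x1 + 25x2:
  (0, 27/7) → P = 675/7
  (0, 2) → P = 50
  (3, 18/7) → P = 1710/7
  (4, 2) → P = 290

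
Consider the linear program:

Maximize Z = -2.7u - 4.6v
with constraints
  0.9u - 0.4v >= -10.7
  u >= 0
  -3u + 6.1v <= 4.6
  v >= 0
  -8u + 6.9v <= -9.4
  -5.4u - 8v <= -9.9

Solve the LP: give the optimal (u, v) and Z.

u = 11/6, v = 0, maximum Z = -99/20

Corner points and Z = -2.7u - 4.6v:
  (4454/1405, 650/281) → Z = -134879/7025
  (11/6, 0) → Z = -99/20
  (14351/10126, 1422/5063) → Z = -518301/101260
The feasible region is unbounded (it extends along (1, 0), (61, 30)), but Z strictly decreases along every unbounded feasible direction, so there is no improving ray and the maximum is attained at a vertex.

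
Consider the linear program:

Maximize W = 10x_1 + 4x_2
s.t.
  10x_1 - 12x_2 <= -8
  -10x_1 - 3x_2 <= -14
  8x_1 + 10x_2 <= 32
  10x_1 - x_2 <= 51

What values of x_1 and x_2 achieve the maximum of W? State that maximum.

x_1 = 76/49, x_2 = 96/49, maximum W = 1144/49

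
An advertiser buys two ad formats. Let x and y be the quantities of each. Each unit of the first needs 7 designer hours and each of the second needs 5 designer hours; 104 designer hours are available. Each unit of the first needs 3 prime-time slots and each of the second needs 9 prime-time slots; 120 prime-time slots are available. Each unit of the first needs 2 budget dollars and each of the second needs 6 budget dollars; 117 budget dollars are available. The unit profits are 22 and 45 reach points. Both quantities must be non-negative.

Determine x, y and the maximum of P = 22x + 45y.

x = 7, y = 11, maximum P = 649

Corner points and P = 22x + 45y:
  (0, 0) → P = 0
  (0, 40/3) → P = 600
  (104/7, 0) → P = 2288/7
  (7, 11) → P = 649

The optimum lies where 7x + 5y = 104 and 3x + 9y = 120.
Solving simultaneously gives x = 7, y = 11.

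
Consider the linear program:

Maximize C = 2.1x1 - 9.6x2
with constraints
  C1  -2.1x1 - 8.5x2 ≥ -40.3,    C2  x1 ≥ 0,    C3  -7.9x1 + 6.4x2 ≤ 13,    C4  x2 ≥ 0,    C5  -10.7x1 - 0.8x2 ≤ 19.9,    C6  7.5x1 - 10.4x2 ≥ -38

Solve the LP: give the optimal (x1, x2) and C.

x1 = 403/21, x2 = 0, maximum C = 403/10

Extreme points and C = 2.1x1 - 9.6x2:
  (14742/8059, 34567/8059) → C = -300885/8059
  (403/21, 0) → C = 403/10
  (0, 65/32) → C = -39/2
  (0, 0) → C = 0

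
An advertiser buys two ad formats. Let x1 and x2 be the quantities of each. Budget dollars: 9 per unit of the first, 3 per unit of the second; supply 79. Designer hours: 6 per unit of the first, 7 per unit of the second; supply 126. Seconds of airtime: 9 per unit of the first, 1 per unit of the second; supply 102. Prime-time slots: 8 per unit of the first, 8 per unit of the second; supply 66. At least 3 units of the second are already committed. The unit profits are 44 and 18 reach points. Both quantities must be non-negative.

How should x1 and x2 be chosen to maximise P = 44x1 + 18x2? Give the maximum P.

x1 = 21/4, x2 = 3, maximum P = 285

Corner points and P = 44x1 + 18x2:
  (0, 33/4) → P = 297/2
  (0, 3) → P = 54
  (21/4, 3) → P = 285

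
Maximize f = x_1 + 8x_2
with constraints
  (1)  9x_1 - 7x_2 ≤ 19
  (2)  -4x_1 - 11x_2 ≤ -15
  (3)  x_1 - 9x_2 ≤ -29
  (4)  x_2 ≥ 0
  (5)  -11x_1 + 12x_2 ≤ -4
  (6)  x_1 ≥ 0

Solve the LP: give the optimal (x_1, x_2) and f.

Feasible corners and f = x_1 + 8x_2:
  (187/37, 140/37) → f = 1307/37
  (200/31, 173/31) → f = 1584/31
  (128/29, 323/87) → f = 2968/87

x_1 = 200/31, x_2 = 173/31, maximum f = 1584/31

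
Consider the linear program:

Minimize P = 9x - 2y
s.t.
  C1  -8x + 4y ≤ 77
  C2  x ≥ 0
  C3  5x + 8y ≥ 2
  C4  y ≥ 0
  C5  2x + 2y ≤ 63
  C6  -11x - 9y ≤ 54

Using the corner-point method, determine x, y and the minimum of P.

x = 0, y = 77/4, minimum P = -77/2

Corner points and P = 9x - 2y:
  (0, 77/4) → P = -77/2
  (49/12, 329/12) → P = -217/12
  (0, 1/4) → P = -1/2
  (2/5, 0) → P = 18/5
  (63/2, 0) → P = 567/2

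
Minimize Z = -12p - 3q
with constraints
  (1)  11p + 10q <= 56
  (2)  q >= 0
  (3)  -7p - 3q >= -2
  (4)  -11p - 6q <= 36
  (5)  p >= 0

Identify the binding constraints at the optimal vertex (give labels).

(2) and (3)

Corner points and Z = -12p - 3q:
  (2/7, 0) → Z = -24/7
  (0, 0) → Z = 0
  (0, 2/3) → Z = -2

The minimum is at (2/7, 0). Substituting into each constraint, equality holds for (2) and (3); the remaining constraints have slack.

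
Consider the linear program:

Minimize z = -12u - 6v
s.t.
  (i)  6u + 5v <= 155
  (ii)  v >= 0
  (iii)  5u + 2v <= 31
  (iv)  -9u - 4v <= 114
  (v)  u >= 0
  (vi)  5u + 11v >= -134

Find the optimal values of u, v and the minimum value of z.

u = 0, v = 31/2, minimum z = -93

Corner points and z = -12u - 6v:
  (31/5, 0) → z = -372/5
  (0, 0) → z = 0
  (0, 31/2) → z = -93

The optimum lies where 5u + 2v = 31 and u = 0.
Solving simultaneously gives u = 0, v = 31/2.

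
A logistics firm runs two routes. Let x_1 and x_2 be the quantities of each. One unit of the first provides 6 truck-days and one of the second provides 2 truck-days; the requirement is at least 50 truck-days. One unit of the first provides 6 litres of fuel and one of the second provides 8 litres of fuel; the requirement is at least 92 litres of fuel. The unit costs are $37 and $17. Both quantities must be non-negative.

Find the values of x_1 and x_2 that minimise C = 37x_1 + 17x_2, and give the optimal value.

x_1 = 6, x_2 = 7, minimum C = 341

Vertices and C = 37x_1 + 17x_2:
  (0, 25) → C = 425
  (46/3, 0) → C = 1702/3
  (6, 7) → C = 341
The feasible region is unbounded (it extends along (0, 1), (1, 0)), but C strictly increases along every unbounded feasible direction, so there is no improving ray and the minimum is attained at a vertex.

The binding constraints are 6x_1 + 2x_2 = 50 and 6x_1 + 8x_2 = 92.
Solving simultaneously gives x_1 = 6, x_2 = 7.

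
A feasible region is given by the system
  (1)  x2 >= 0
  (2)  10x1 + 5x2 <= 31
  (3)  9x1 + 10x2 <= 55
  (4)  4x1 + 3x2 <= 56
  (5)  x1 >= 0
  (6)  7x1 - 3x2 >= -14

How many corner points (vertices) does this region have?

5

Pairwise boundary intersections that survive every other constraint:
  (31/10, 0)
  (0, 0)
  (7/11, 271/55)
  (25/97, 511/97)
  (0, 14/3)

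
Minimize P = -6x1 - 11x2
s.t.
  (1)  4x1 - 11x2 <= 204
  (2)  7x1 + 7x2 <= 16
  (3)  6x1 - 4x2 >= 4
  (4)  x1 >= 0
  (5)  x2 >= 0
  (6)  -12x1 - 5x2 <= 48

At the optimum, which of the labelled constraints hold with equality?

Extreme points and P = -6x1 - 11x2:
  (46/35, 34/35) → P = -130/7
  (16/7, 0) → P = -96/7
  (2/3, 0) → P = -4

The minimum is at (46/35, 34/35). Substituting into each constraint, equality holds for (2) and (3); the remaining constraints have slack.

(2) and (3)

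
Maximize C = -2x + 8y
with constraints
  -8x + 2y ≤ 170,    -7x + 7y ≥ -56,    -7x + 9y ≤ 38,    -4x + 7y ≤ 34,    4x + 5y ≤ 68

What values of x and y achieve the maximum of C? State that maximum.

Corner points and C = -2x + 8y:
  (-31, -39) → C = -250
  (-727/29, -443/29) → C = -2090/29
  (12, 4) → C = 8
  (40/13, 86/13) → C = 608/13
  (51/8, 17/2) → C = 221/4

x = 51/8, y = 17/2, maximum C = 221/4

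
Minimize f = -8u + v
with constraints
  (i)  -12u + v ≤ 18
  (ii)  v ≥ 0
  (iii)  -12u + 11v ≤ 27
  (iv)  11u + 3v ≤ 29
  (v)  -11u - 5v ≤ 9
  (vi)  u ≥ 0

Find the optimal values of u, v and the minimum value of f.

Extreme points and f = -8u + v:
  (29/11, 0) → f = -232/11
  (0, 0) → f = 0
  (238/157, 645/157) → f = -1259/157
  (0, 27/11) → f = 27/11

The binding constraints are v = 0 and 11u + 3v = 29.
Solving simultaneously gives u = 29/11, v = 0.

u = 29/11, v = 0, minimum f = -232/11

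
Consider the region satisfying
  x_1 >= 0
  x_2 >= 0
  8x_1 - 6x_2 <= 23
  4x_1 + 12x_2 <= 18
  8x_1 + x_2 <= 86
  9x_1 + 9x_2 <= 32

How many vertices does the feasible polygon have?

5

Of the 15 pairwise boundary intersections, those satisfying every inequality are:
  (0, 0)
  (0, 3/2)
  (23/8, 0)
  (19/6, 7/18)
  (37/12, 17/36)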